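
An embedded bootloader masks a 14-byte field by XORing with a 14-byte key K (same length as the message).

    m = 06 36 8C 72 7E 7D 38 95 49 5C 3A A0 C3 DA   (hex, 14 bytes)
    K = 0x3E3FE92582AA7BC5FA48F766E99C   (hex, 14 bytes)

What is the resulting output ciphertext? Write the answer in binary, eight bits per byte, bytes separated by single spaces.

XOR is its own inverse, so applying the key byte-wise gives the result directly.
byte 0: 06 XOR 3e = 38
byte 1: 36 XOR 3f = 09
byte 2: 8c XOR e9 = 65
byte 3: 72 XOR 25 = 57
byte 4: 7e XOR 82 = fc
byte 5: 7d XOR aa = d7
byte 6: 38 XOR 7b = 43
byte 7: 95 XOR c5 = 50
byte 8: 49 XOR fa = b3
byte 9: 5c XOR 48 = 14
byte 10: 3a XOR f7 = cd
byte 11: a0 XOR 66 = c6
byte 12: c3 XOR e9 = 2a
byte 13: da XOR 9c = 46

00111000 00001001 01100101 01010111 11111100 11010111 01000011 01010000 10110011 00010100 11001101 11000110 00101010 01000110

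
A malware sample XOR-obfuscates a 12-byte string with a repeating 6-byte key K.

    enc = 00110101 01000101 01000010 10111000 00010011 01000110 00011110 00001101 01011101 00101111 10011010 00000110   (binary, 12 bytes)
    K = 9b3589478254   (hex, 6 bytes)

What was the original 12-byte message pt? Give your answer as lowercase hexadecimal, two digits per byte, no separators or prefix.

The 6-byte key repeats, so the effective keystream is 9b 35 89 47 82 54 9b 35 89 47 82 54.
byte 0: 35 xor 9b = ae
byte 1: 45 xor 35 = 70
byte 2: 42 xor 89 = cb
byte 3: b8 xor 47 = ff
byte 4: 13 xor 82 = 91
byte 5: 46 xor 54 = 12
byte 6: 1e xor 9b = 85
byte 7: 0d xor 35 = 38
byte 8: 5d xor 89 = d4
byte 9: 2f xor 47 = 68
byte 10: 9a xor 82 = 18
byte 11: 06 xor 54 = 52

ae70cbff91128538d4681852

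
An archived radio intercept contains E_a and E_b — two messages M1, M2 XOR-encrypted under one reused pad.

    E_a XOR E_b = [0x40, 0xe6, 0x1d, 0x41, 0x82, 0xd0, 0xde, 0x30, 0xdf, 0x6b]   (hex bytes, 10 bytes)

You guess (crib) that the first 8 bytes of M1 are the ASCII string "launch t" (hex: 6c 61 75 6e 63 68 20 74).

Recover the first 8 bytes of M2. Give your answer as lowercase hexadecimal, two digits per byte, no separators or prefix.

Since E_a ⊕ E_b = M1 ⊕ M2, XORing with the guessed M1 bytes yields the corresponding M2 bytes: M2 = (E_a ⊕ E_b) ⊕ M1.
byte 0: 40 ⊕ 6c = 2c
byte 1: e6 ⊕ 61 = 87
byte 2: 1d ⊕ 75 = 68
byte 3: 41 ⊕ 6e = 2f
byte 4: 82 ⊕ 63 = e1
byte 5: d0 ⊕ 68 = b8
byte 6: de ⊕ 20 = fe
byte 7: 30 ⊕ 74 = 44

2c87682fe1b8fe44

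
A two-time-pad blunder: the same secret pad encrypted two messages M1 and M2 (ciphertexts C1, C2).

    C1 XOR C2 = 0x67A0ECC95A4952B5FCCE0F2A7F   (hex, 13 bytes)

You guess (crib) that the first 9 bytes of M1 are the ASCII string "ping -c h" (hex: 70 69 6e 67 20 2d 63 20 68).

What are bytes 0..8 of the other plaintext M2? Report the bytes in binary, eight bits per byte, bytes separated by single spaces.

00010111 11001001 10000010 10101110 01111010 01100100 00110001 10010101 10010100

Since C1 ⊕ C2 = M1 ⊕ M2, XORing with the guessed M1 bytes yields the corresponding M2 bytes: M2 = (C1 ⊕ C2) ⊕ M1.
byte 0: 67 XOR 70 = 17
byte 1: a0 XOR 69 = c9
byte 2: ec XOR 6e = 82
byte 3: c9 XOR 67 = ae
byte 4: 5a XOR 20 = 7a
byte 5: 49 XOR 2d = 64
byte 6: 52 XOR 63 = 31
byte 7: b5 XOR 20 = 95
byte 8: fc XOR 68 = 94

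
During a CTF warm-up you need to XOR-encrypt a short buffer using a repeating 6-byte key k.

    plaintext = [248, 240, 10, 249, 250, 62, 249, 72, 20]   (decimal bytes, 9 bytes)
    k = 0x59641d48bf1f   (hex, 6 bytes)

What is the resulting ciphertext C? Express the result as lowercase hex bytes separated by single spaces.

a1 94 17 b1 45 21 a0 2c 09

The 6-byte key repeats, so the effective keystream is 59 64 1d 48 bf 1f 59 64 1d.
byte 0: 248 xor  89 = 161
byte 1: 240 xor 100 = 148
byte 2:  10 xor  29 =  23
byte 3: 249 xor  72 = 177
byte 4: 250 xor 191 =  69
byte 5:  62 xor  31 =  33
byte 6: 249 xor  89 = 160
byte 7:  72 xor 100 =  44
byte 8:  20 xor  29 =   9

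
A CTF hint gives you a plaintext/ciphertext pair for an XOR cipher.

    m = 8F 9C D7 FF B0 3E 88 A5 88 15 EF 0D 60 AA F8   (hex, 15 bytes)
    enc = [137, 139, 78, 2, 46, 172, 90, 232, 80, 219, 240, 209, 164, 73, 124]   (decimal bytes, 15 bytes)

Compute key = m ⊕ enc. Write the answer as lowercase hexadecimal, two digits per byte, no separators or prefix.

061799fd9e92d24dd8ce1fdcc4e384

Since enc = m ⊕ key, XORing both sides with m gives key = m ⊕ enc.
8f ⊕ 89 = 06
9c ⊕ 8b = 17
d7 ⊕ 4e = 99
ff ⊕ 02 = fd
b0 ⊕ 2e = 9e
3e ⊕ ac = 92
88 ⊕ 5a = d2
a5 ⊕ e8 = 4d
88 ⊕ 50 = d8
15 ⊕ db = ce
ef ⊕ f0 = 1f
0d ⊕ d1 = dc
60 ⊕ a4 = c4
aa ⊕ 49 = e3
f8 ⊕ 7c = 84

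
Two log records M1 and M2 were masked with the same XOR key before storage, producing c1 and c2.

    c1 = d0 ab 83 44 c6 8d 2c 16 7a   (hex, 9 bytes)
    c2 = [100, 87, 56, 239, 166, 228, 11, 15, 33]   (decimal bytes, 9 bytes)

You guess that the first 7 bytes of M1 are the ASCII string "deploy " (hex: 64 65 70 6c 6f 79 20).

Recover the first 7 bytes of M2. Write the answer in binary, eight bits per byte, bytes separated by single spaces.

First, c1 ⊕ c2 = (M1 ⊕ K) ⊕ (M2 ⊕ K) = M1 ⊕ M2, so the key drops out. Then M2 = (M1 ⊕ M2) ⊕ M1 over the first 7 bytes.
byte 0: (d0 ^ 64) ^ 64 = b4 ^ 64 = d0
byte 1: (ab ^ 57) ^ 65 = fc ^ 65 = 99
byte 2: (83 ^ 38) ^ 70 = bb ^ 70 = cb
byte 3: (44 ^ ef) ^ 6c = ab ^ 6c = c7
byte 4: (c6 ^ a6) ^ 6f = 60 ^ 6f = 0f
byte 5: (8d ^ e4) ^ 79 = 69 ^ 79 = 10
byte 6: (2c ^ 0b) ^ 20 = 27 ^ 20 = 07

11010000 10011001 11001011 11000111 00001111 00010000 00000111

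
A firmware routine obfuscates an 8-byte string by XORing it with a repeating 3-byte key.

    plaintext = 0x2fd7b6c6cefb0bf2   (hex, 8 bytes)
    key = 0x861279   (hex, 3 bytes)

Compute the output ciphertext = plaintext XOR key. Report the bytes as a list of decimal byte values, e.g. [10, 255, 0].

[169, 197, 207, 64, 220, 130, 141, 224]

The 3-byte key repeats, so the effective keystream is 86 12 79 86 12 79 86 12.
byte 0: 2f ^ 86 = a9
byte 1: d7 ^ 12 = c5
byte 2: b6 ^ 79 = cf
byte 3: c6 ^ 86 = 40
byte 4: ce ^ 12 = dc
byte 5: fb ^ 79 = 82
byte 6: 0b ^ 86 = 8d
byte 7: f2 ^ 12 = e0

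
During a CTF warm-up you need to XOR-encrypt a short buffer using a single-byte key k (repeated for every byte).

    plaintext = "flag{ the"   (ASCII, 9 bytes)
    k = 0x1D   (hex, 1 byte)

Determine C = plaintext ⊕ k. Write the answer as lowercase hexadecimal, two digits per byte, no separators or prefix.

7b717c7a663d697578

The 1-byte key repeats, so the effective keystream is 1d 1d 1d 1d 1d 1d 1d 1d 1d.
byte 0: 102 xor  29 = 123
byte 1: 108 xor  29 = 113
byte 2:  97 xor  29 = 124
byte 3: 103 xor  29 = 122
byte 4: 123 xor  29 = 102
byte 5:  32 xor  29 =  61
byte 6: 116 xor  29 = 105
byte 7: 104 xor  29 = 117
byte 8: 101 xor  29 = 120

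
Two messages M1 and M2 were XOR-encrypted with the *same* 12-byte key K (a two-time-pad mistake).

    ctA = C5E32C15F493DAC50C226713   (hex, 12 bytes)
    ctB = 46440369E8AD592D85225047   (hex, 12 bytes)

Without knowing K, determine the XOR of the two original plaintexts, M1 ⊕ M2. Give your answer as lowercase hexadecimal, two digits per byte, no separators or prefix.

ctA ⊕ ctB = (M1 ⊕ K) ⊕ (M2 ⊕ K) = M1 ⊕ M2 — the shared key cancels under XOR.
byte 0: c5 ^ 46 = 83
byte 1: e3 ^ 44 = a7
byte 2: 2c ^ 03 = 2f
byte 3: 15 ^ 69 = 7c
byte 4: f4 ^ e8 = 1c
byte 5: 93 ^ ad = 3e
byte 6: da ^ 59 = 83
byte 7: c5 ^ 2d = e8
byte 8: 0c ^ 85 = 89
byte 9: 22 ^ 22 = 00
byte 10: 67 ^ 50 = 37
byte 11: 13 ^ 47 = 54

83a72f7c1c3e83e889003754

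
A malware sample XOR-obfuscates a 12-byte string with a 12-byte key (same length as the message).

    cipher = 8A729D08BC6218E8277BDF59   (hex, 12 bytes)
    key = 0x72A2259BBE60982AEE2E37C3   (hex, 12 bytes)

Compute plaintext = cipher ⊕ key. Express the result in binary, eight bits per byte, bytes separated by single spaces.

11111000 11010000 10111000 10010011 00000010 00000010 10000000 11000010 11001001 01010101 11101000 10011010

138 xor 114 = 248
114 xor 162 = 208
157 xor  37 = 184
  8 xor 155 = 147
188 xor 190 =   2
 98 xor  96 =   2
 24 xor 152 = 128
232 xor  42 = 194
 39 xor 238 = 201
123 xor  46 =  85
223 xor  55 = 232
 89 xor 195 = 154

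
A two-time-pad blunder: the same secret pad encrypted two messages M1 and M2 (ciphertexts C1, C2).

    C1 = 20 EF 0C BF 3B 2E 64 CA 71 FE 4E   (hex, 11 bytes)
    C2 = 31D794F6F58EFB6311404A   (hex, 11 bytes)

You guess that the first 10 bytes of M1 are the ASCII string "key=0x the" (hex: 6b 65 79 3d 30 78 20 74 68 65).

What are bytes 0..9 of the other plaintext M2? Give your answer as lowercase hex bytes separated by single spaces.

7a 5d e1 74 fe d8 bf dd 08 db

First, C1 ⊕ C2 = (M1 ⊕ K) ⊕ (M2 ⊕ K) = M1 ⊕ M2, so the key drops out. Then M2 = (M1 ⊕ M2) ⊕ M1 over the first 10 bytes.
byte 0: (20 xor 31) xor 6b = 11 xor 6b = 7a
byte 1: (ef xor d7) xor 65 = 38 xor 65 = 5d
byte 2: (0c xor 94) xor 79 = 98 xor 79 = e1
byte 3: (bf xor f6) xor 3d = 49 xor 3d = 74
byte 4: (3b xor f5) xor 30 = ce xor 30 = fe
byte 5: (2e xor 8e) xor 78 = a0 xor 78 = d8
byte 6: (64 xor fb) xor 20 = 9f xor 20 = bf
byte 7: (ca xor 63) xor 74 = a9 xor 74 = dd
byte 8: (71 xor 11) xor 68 = 60 xor 68 = 08
byte 9: (fe xor 40) xor 65 = be xor 65 = db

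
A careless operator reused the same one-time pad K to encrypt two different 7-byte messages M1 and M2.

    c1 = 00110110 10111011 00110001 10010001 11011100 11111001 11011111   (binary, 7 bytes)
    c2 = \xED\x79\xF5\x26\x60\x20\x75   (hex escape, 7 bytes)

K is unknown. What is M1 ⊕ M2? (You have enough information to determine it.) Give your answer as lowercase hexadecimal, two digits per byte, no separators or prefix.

c1 ⊕ c2 = (M1 ⊕ K) ⊕ (M2 ⊕ K) = M1 ⊕ M2 — the shared key cancels under XOR.
36 ⊕ ed = db
bb ⊕ 79 = c2
31 ⊕ f5 = c4
91 ⊕ 26 = b7
dc ⊕ 60 = bc
f9 ⊕ 20 = d9
df ⊕ 75 = aa

dbc2c4b7bcd9aa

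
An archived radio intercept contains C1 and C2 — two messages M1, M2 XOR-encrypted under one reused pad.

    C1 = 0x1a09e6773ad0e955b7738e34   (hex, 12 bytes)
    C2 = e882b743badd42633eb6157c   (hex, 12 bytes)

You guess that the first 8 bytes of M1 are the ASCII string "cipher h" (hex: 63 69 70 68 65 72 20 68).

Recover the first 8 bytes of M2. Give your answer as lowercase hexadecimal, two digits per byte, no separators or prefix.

First, C1 ⊕ C2 = (M1 ⊕ K) ⊕ (M2 ⊕ K) = M1 ⊕ M2, so the key drops out. Then M2 = (M1 ⊕ M2) ⊕ M1 over the first 8 bytes.
byte 0: (1a xor e8) xor 63 = f2 xor 63 = 91
byte 1: (09 xor 82) xor 69 = 8b xor 69 = e2
byte 2: (e6 xor b7) xor 70 = 51 xor 70 = 21
byte 3: (77 xor 43) xor 68 = 34 xor 68 = 5c
byte 4: (3a xor ba) xor 65 = 80 xor 65 = e5
byte 5: (d0 xor dd) xor 72 = 0d xor 72 = 7f
byte 6: (e9 xor 42) xor 20 = ab xor 20 = 8b
byte 7: (55 xor 63) xor 68 = 36 xor 68 = 5e

91e2215ce57f8b5e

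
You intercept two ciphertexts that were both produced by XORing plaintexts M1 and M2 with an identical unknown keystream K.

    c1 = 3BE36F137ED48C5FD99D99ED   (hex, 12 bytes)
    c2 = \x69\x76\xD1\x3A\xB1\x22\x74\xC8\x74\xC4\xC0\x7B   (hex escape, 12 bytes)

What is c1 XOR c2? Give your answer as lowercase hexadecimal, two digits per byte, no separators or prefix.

5295be29cff6f897ad595996

c1 ⊕ c2 = (M1 ⊕ K) ⊕ (M2 ⊕ K) = M1 ⊕ M2 — the shared key cancels under XOR.
3b XOR 69 = 52
e3 XOR 76 = 95
6f XOR d1 = be
13 XOR 3a = 29
7e XOR b1 = cf
d4 XOR 22 = f6
8c XOR 74 = f8
5f XOR c8 = 97
d9 XOR 74 = ad
9d XOR c4 = 59
99 XOR c0 = 59
ed XOR 7b = 96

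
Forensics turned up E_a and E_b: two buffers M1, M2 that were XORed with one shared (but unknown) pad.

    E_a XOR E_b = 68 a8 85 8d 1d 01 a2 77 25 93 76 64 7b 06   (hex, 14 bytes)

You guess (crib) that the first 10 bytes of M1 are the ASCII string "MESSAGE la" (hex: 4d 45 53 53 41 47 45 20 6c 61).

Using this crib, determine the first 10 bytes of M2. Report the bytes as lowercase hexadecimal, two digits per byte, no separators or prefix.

25edd6de5c46e75749f2

Since E_a ⊕ E_b = M1 ⊕ M2, XORing with the guessed M1 bytes yields the corresponding M2 bytes: M2 = (E_a ⊕ E_b) ⊕ M1.
byte 0: 68 ^ 4d = 25
byte 1: a8 ^ 45 = ed
byte 2: 85 ^ 53 = d6
byte 3: 8d ^ 53 = de
byte 4: 1d ^ 41 = 5c
byte 5: 01 ^ 47 = 46
byte 6: a2 ^ 45 = e7
byte 7: 77 ^ 20 = 57
byte 8: 25 ^ 6c = 49
byte 9: 93 ^ 61 = f2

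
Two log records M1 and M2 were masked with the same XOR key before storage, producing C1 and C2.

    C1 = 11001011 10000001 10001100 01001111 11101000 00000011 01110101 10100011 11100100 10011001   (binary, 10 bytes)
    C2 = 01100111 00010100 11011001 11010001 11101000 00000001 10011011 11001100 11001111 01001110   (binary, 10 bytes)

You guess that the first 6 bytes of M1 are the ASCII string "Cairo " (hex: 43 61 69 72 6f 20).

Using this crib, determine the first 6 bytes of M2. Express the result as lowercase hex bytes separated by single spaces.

ef f4 3c ec 6f 22

First, C1 ⊕ C2 = (M1 ⊕ K) ⊕ (M2 ⊕ K) = M1 ⊕ M2, so the key drops out. Then M2 = (M1 ⊕ M2) ⊕ M1 over the first 6 bytes.
byte 0: (cb XOR 67) XOR 43 = ac XOR 43 = ef
byte 1: (81 XOR 14) XOR 61 = 95 XOR 61 = f4
byte 2: (8c XOR d9) XOR 69 = 55 XOR 69 = 3c
byte 3: (4f XOR d1) XOR 72 = 9e XOR 72 = ec
byte 4: (e8 XOR e8) XOR 6f = 00 XOR 6f = 6f
byte 5: (03 XOR 01) XOR 20 = 02 XOR 20 = 22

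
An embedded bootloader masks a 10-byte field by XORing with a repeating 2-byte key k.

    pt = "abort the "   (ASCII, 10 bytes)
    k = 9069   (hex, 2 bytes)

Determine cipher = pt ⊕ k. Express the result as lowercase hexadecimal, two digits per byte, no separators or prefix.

f10bff1be449e401f549

The 2-byte key repeats, so the effective keystream is 90 69 90 69 90 69 90 69 90 69.
byte 0: 61 ^ 90 = f1
byte 1: 62 ^ 69 = 0b
byte 2: 6f ^ 90 = ff
byte 3: 72 ^ 69 = 1b
byte 4: 74 ^ 90 = e4
byte 5: 20 ^ 69 = 49
byte 6: 74 ^ 90 = e4
byte 7: 68 ^ 69 = 01
byte 8: 65 ^ 90 = f5
byte 9: 20 ^ 69 = 49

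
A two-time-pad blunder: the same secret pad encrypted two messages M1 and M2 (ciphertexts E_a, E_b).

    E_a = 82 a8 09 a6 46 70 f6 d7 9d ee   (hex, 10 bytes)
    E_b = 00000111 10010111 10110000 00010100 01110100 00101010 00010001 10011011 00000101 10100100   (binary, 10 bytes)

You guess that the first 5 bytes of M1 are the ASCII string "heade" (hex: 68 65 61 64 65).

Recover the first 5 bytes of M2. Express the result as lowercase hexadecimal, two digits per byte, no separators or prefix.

First, E_a ⊕ E_b = (M1 ⊕ K) ⊕ (M2 ⊕ K) = M1 ⊕ M2, so the key drops out. Then M2 = (M1 ⊕ M2) ⊕ M1 over the first 5 bytes.
byte 0: (82 ^ 07) ^ 68 = 85 ^ 68 = ed
byte 1: (a8 ^ 97) ^ 65 = 3f ^ 65 = 5a
byte 2: (09 ^ b0) ^ 61 = b9 ^ 61 = d8
byte 3: (a6 ^ 14) ^ 64 = b2 ^ 64 = d6
byte 4: (46 ^ 74) ^ 65 = 32 ^ 65 = 57

ed5ad8d657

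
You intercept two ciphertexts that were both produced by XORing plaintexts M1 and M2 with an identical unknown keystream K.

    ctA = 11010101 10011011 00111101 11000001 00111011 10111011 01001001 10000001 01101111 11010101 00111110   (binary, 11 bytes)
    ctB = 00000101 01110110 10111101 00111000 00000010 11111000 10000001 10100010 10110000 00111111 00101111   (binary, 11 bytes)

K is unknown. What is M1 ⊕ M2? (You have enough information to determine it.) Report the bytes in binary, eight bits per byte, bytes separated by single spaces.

ctA ⊕ ctB = (M1 ⊕ K) ⊕ (M2 ⊕ K) = M1 ⊕ M2 — the shared key cancels under XOR.
d5 XOR 05 = d0
9b XOR 76 = ed
3d XOR bd = 80
c1 XOR 38 = f9
3b XOR 02 = 39
bb XOR f8 = 43
49 XOR 81 = c8
81 XOR a2 = 23
6f XOR b0 = df
d5 XOR 3f = ea
3e XOR 2f = 11

11010000 11101101 10000000 11111001 00111001 01000011 11001000 00100011 11011111 11101010 00010001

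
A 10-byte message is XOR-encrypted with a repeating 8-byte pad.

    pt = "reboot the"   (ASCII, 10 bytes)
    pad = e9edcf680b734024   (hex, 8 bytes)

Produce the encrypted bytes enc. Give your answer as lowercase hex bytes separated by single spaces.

9b 88 ad 07 64 07 60 50 81 88

The 8-byte key repeats, so the effective keystream is e9 ed cf 68 0b 73 40 24 e9 ed.
byte 0: 114 xor 233 = 155
byte 1: 101 xor 237 = 136
byte 2:  98 xor 207 = 173
byte 3: 111 xor 104 =   7
byte 4: 111 xor  11 = 100
byte 5: 116 xor 115 =   7
byte 6:  32 xor  64 =  96
byte 7: 116 xor  36 =  80
byte 8: 104 xor 233 = 129
byte 9: 101 xor 237 = 136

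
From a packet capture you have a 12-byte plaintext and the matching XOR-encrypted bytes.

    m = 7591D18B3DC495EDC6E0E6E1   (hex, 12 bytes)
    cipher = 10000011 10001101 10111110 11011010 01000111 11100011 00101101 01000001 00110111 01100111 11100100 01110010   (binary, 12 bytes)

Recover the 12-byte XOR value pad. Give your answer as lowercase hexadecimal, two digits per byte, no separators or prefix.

f61c6f517a27b8acf1870293

Since cipher = m ⊕ pad, XORing both sides with m gives pad = m ⊕ cipher.
75 xor 83 = f6
91 xor 8d = 1c
d1 xor be = 6f
8b xor da = 51
3d xor 47 = 7a
c4 xor e3 = 27
95 xor 2d = b8
ed xor 41 = ac
c6 xor 37 = f1
e0 xor 67 = 87
e6 xor e4 = 02
e1 xor 72 = 93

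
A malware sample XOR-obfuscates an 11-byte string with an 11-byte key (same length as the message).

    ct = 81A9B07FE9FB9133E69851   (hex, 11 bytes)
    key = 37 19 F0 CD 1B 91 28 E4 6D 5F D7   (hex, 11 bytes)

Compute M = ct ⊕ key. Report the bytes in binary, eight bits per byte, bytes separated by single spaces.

10110110 10110000 01000000 10110010 11110010 01101010 10111001 11010111 10001011 11000111 10000110

byte 0: 129 ⊕  55 = 182
byte 1: 169 ⊕  25 = 176
byte 2: 176 ⊕ 240 =  64
byte 3: 127 ⊕ 205 = 178
byte 4: 233 ⊕  27 = 242
byte 5: 251 ⊕ 145 = 106
byte 6: 145 ⊕  40 = 185
byte 7:  51 ⊕ 228 = 215
byte 8: 230 ⊕ 109 = 139
byte 9: 152 ⊕  95 = 199
byte 10:  81 ⊕ 215 = 134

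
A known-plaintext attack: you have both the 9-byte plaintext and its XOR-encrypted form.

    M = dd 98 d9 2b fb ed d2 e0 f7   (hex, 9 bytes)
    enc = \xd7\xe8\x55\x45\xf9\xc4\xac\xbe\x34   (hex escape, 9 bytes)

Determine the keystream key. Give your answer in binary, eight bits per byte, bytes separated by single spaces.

00001010 01110000 10001100 01101110 00000010 00101001 01111110 01011110 11000011

Since enc = M ⊕ key, XORing both sides with M gives key = M ⊕ enc.
byte 0: dd XOR d7 = 0a
byte 1: 98 XOR e8 = 70
byte 2: d9 XOR 55 = 8c
byte 3: 2b XOR 45 = 6e
byte 4: fb XOR f9 = 02
byte 5: ed XOR c4 = 29
byte 6: d2 XOR ac = 7e
byte 7: e0 XOR be = 5e
byte 8: f7 XOR 34 = c3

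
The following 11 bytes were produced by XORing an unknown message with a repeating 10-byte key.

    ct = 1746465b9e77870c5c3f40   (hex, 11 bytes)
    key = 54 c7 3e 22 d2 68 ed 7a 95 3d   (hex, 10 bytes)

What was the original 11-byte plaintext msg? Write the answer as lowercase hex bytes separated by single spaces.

The 10-byte key repeats, so the effective keystream is 54 c7 3e 22 d2 68 ed 7a 95 3d 54.
byte 0:  23 xor  84 =  67
byte 1:  70 xor 199 = 129
byte 2:  70 xor  62 = 120
byte 3:  91 xor  34 = 121
byte 4: 158 xor 210 =  76
byte 5: 119 xor 104 =  31
byte 6: 135 xor 237 = 106
byte 7:  12 xor 122 = 118
byte 8:  92 xor 149 = 201
byte 9:  63 xor  61 =   2
byte 10:  64 xor  84 =  20

43 81 78 79 4c 1f 6a 76 c9 02 14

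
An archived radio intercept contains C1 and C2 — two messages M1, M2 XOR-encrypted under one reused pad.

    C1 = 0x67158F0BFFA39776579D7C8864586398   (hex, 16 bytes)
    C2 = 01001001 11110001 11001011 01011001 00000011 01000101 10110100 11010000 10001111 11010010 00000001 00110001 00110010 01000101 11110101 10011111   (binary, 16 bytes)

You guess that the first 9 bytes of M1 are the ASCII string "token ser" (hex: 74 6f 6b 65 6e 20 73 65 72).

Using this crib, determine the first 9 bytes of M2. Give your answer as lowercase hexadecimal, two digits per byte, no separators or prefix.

First, C1 ⊕ C2 = (M1 ⊕ K) ⊕ (M2 ⊕ K) = M1 ⊕ M2, so the key drops out. Then M2 = (M1 ⊕ M2) ⊕ M1 over the first 9 bytes.
byte 0: (67 ^ 49) ^ 74 = 2e ^ 74 = 5a
byte 1: (15 ^ f1) ^ 6f = e4 ^ 6f = 8b
byte 2: (8f ^ cb) ^ 6b = 44 ^ 6b = 2f
byte 3: (0b ^ 59) ^ 65 = 52 ^ 65 = 37
byte 4: (ff ^ 03) ^ 6e = fc ^ 6e = 92
byte 5: (a3 ^ 45) ^ 20 = e6 ^ 20 = c6
byte 6: (97 ^ b4) ^ 73 = 23 ^ 73 = 50
byte 7: (76 ^ d0) ^ 65 = a6 ^ 65 = c3
byte 8: (57 ^ 8f) ^ 72 = d8 ^ 72 = aa

5a8b2f3792c650c3aa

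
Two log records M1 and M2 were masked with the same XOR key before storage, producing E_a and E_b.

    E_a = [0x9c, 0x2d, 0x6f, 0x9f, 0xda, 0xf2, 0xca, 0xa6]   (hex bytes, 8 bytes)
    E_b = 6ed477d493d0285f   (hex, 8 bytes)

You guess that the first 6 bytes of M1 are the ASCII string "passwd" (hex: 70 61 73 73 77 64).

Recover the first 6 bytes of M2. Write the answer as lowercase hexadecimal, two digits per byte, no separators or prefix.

82986b383e46

First, E_a ⊕ E_b = (M1 ⊕ K) ⊕ (M2 ⊕ K) = M1 ⊕ M2, so the key drops out. Then M2 = (M1 ⊕ M2) ⊕ M1 over the first 6 bytes.
byte 0: (9c XOR 6e) XOR 70 = f2 XOR 70 = 82
byte 1: (2d XOR d4) XOR 61 = f9 XOR 61 = 98
byte 2: (6f XOR 77) XOR 73 = 18 XOR 73 = 6b
byte 3: (9f XOR d4) XOR 73 = 4b XOR 73 = 38
byte 4: (da XOR 93) XOR 77 = 49 XOR 77 = 3e
byte 5: (f2 XOR d0) XOR 64 = 22 XOR 64 = 46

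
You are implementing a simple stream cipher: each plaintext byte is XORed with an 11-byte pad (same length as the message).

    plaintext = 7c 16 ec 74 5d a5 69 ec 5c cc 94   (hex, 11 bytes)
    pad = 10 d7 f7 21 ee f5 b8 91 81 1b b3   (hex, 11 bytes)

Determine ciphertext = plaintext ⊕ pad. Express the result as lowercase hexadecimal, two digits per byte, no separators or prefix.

byte 0: 7c xor 10 = 6c
byte 1: 16 xor d7 = c1
byte 2: ec xor f7 = 1b
byte 3: 74 xor 21 = 55
byte 4: 5d xor ee = b3
byte 5: a5 xor f5 = 50
byte 6: 69 xor b8 = d1
byte 7: ec xor 91 = 7d
byte 8: 5c xor 81 = dd
byte 9: cc xor 1b = d7
byte 10: 94 xor b3 = 27

6cc11b55b350d17dddd727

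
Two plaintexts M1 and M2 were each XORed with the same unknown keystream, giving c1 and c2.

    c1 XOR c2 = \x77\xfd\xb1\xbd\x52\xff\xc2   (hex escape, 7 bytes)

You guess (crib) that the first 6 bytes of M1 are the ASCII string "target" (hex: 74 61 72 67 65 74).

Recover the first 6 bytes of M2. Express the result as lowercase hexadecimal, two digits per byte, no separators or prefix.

Since c1 ⊕ c2 = M1 ⊕ M2, XORing with the guessed M1 bytes yields the corresponding M2 bytes: M2 = (c1 ⊕ c2) ⊕ M1.
119 xor 116 =   3
253 xor  97 = 156
177 xor 114 = 195
189 xor 103 = 218
 82 xor 101 =  55
255 xor 116 = 139

039cc3da378b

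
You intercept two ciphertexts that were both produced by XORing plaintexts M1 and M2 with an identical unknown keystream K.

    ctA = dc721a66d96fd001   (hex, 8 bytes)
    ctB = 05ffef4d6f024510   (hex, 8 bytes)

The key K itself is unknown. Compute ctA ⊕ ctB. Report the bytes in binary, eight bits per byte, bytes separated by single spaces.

11011001 10001101 11110101 00101011 10110110 01101101 10010101 00010001

ctA ⊕ ctB = (M1 ⊕ K) ⊕ (M2 ⊕ K) = M1 ⊕ M2 — the shared key cancels under XOR.
byte 0: dc XOR 05 = d9
byte 1: 72 XOR ff = 8d
byte 2: 1a XOR ef = f5
byte 3: 66 XOR 4d = 2b
byte 4: d9 XOR 6f = b6
byte 5: 6f XOR 02 = 6d
byte 6: d0 XOR 45 = 95
byte 7: 01 XOR 10 = 11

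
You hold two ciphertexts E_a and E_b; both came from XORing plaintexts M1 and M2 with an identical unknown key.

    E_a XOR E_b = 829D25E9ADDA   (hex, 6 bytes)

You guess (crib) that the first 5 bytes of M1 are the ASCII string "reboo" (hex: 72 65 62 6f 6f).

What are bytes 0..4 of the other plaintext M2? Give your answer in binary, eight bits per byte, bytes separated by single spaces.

Since E_a ⊕ E_b = M1 ⊕ M2, XORing with the guessed M1 bytes yields the corresponding M2 bytes: M2 = (E_a ⊕ E_b) ⊕ M1.
82 ⊕ 72 = f0
9d ⊕ 65 = f8
25 ⊕ 62 = 47
e9 ⊕ 6f = 86
ad ⊕ 6f = c2

11110000 11111000 01000111 10000110 11000010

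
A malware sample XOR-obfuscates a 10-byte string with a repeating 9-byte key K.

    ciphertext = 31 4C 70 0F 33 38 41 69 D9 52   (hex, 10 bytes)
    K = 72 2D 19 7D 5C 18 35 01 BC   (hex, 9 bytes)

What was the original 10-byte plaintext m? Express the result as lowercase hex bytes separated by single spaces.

The 9-byte key repeats, so the effective keystream is 72 2d 19 7d 5c 18 35 01 bc 72.
byte 0: 31 ⊕ 72 = 43
byte 1: 4c ⊕ 2d = 61
byte 2: 70 ⊕ 19 = 69
byte 3: 0f ⊕ 7d = 72
byte 4: 33 ⊕ 5c = 6f
byte 5: 38 ⊕ 18 = 20
byte 6: 41 ⊕ 35 = 74
byte 7: 69 ⊕ 01 = 68
byte 8: d9 ⊕ bc = 65
byte 9: 52 ⊕ 72 = 20

43 61 69 72 6f 20 74 68 65 20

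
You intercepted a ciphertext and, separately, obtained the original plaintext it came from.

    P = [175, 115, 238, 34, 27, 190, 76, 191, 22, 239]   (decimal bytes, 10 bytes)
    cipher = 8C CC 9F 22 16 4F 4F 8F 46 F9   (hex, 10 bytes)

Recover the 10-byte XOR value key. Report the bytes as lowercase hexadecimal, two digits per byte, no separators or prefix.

Since cipher = P ⊕ key, XORing both sides with P gives key = P ⊕ cipher.
175 xor 140 =  35
115 xor 204 = 191
238 xor 159 = 113
 34 xor  34 =   0
 27 xor  22 =  13
190 xor  79 = 241
 76 xor  79 =   3
191 xor 143 =  48
 22 xor  70 =  80
239 xor 249 =  22

23bf71000df103305016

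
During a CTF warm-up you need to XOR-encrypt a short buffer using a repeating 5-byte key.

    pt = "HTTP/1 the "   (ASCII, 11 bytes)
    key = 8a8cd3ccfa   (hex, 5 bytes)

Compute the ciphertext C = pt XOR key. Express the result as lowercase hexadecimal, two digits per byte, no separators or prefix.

The 5-byte key repeats, so the effective keystream is 8a 8c d3 cc fa 8a 8c d3 cc fa 8a.
byte 0: 48 ^ 8a = c2
byte 1: 54 ^ 8c = d8
byte 2: 54 ^ d3 = 87
byte 3: 50 ^ cc = 9c
byte 4: 2f ^ fa = d5
byte 5: 31 ^ 8a = bb
byte 6: 20 ^ 8c = ac
byte 7: 74 ^ d3 = a7
byte 8: 68 ^ cc = a4
byte 9: 65 ^ fa = 9f
byte 10: 20 ^ 8a = aa

c2d8879cd5bbaca7a49faa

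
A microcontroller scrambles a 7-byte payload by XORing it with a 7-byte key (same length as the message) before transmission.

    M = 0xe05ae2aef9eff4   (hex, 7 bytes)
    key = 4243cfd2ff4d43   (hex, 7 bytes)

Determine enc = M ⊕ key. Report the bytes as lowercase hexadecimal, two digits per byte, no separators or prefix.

XOR is its own inverse, so applying the key byte-wise gives the result directly.
224 xor  66 = 162
 90 xor  67 =  25
226 xor 207 =  45
174 xor 210 = 124
249 xor 255 =   6
239 xor  77 = 162
244 xor  67 = 183

a2192d7c06a2b7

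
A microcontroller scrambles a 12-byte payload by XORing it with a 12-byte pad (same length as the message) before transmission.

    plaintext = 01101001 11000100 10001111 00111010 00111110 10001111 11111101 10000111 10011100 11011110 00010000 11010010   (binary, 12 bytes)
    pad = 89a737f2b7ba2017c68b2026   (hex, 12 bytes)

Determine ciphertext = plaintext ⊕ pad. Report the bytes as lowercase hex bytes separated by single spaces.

XOR is its own inverse, so applying the key byte-wise gives the result directly.
byte 0: 105 ^ 137 = 224
byte 1: 196 ^ 167 =  99
byte 2: 143 ^  55 = 184
byte 3:  58 ^ 242 = 200
byte 4:  62 ^ 183 = 137
byte 5: 143 ^ 186 =  53
byte 6: 253 ^  32 = 221
byte 7: 135 ^  23 = 144
byte 8: 156 ^ 198 =  90
byte 9: 222 ^ 139 =  85
byte 10:  16 ^  32 =  48
byte 11: 210 ^  38 = 244

e0 63 b8 c8 89 35 dd 90 5a 55 30 f4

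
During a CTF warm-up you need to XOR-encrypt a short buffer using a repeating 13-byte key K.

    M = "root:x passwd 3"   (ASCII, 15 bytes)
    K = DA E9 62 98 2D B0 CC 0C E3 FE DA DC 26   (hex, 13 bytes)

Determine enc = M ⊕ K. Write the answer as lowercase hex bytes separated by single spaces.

The 13-byte key repeats, so the effective keystream is da e9 62 98 2d b0 cc 0c e3 fe da dc 26 da e9.
byte 0: 72 ^ da = a8
byte 1: 6f ^ e9 = 86
byte 2: 6f ^ 62 = 0d
byte 3: 74 ^ 98 = ec
byte 4: 3a ^ 2d = 17
byte 5: 78 ^ b0 = c8
byte 6: 20 ^ cc = ec
byte 7: 70 ^ 0c = 7c
byte 8: 61 ^ e3 = 82
byte 9: 73 ^ fe = 8d
byte 10: 73 ^ da = a9
byte 11: 77 ^ dc = ab
byte 12: 64 ^ 26 = 42
byte 13: 20 ^ da = fa
byte 14: 33 ^ e9 = da

a8 86 0d ec 17 c8 ec 7c 82 8d a9 ab 42 fa da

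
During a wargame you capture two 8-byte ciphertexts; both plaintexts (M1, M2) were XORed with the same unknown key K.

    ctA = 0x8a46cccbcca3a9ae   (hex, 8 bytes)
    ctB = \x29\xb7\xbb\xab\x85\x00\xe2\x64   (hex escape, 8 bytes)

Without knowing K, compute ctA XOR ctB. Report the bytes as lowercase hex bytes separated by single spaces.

ctA ⊕ ctB = (M1 ⊕ K) ⊕ (M2 ⊕ K) = M1 ⊕ M2 — the shared key cancels under XOR.
8a xor 29 = a3
46 xor b7 = f1
cc xor bb = 77
cb xor ab = 60
cc xor 85 = 49
a3 xor 00 = a3
a9 xor e2 = 4b
ae xor 64 = ca

a3 f1 77 60 49 a3 4b ca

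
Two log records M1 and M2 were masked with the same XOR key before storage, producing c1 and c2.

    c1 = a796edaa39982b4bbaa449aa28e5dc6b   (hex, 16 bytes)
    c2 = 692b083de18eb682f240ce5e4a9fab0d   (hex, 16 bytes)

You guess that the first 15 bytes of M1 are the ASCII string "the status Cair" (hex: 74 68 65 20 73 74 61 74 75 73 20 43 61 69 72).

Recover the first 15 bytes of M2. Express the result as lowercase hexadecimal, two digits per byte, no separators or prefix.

bad580b7ab62fcbd3d97a7b7031305

First, c1 ⊕ c2 = (M1 ⊕ K) ⊕ (M2 ⊕ K) = M1 ⊕ M2, so the key drops out. Then M2 = (M1 ⊕ M2) ⊕ M1 over the first 15 bytes.
byte 0: (a7 xor 69) xor 74 = ce xor 74 = ba
byte 1: (96 xor 2b) xor 68 = bd xor 68 = d5
byte 2: (ed xor 08) xor 65 = e5 xor 65 = 80
byte 3: (aa xor 3d) xor 20 = 97 xor 20 = b7
byte 4: (39 xor e1) xor 73 = d8 xor 73 = ab
byte 5: (98 xor 8e) xor 74 = 16 xor 74 = 62
byte 6: (2b xor b6) xor 61 = 9d xor 61 = fc
byte 7: (4b xor 82) xor 74 = c9 xor 74 = bd
byte 8: (ba xor f2) xor 75 = 48 xor 75 = 3d
byte 9: (a4 xor 40) xor 73 = e4 xor 73 = 97
byte 10: (49 xor ce) xor 20 = 87 xor 20 = a7
byte 11: (aa xor 5e) xor 43 = f4 xor 43 = b7
byte 12: (28 xor 4a) xor 61 = 62 xor 61 = 03
byte 13: (e5 xor 9f) xor 69 = 7a xor 69 = 13
byte 14: (dc xor ab) xor 72 = 77 xor 72 = 05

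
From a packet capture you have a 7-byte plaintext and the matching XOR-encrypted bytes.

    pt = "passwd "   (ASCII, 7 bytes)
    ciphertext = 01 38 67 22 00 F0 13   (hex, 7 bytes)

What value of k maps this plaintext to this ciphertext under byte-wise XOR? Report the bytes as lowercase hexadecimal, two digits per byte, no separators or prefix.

Since ciphertext = pt ⊕ k, XORing both sides with pt gives k = pt ⊕ ciphertext.
112 XOR   1 = 113
 97 XOR  56 =  89
115 XOR 103 =  20
115 XOR  34 =  81
119 XOR   0 = 119
100 XOR 240 = 148
 32 XOR  19 =  51

71591451779433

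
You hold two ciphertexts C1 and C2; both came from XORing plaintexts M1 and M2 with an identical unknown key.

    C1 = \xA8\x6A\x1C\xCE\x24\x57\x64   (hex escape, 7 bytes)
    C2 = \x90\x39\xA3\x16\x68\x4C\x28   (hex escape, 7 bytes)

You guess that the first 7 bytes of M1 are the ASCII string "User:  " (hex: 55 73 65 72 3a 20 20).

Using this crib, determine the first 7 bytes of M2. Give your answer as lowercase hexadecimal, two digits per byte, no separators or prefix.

6d20daaa763b6c

First, C1 ⊕ C2 = (M1 ⊕ K) ⊕ (M2 ⊕ K) = M1 ⊕ M2, so the key drops out. Then M2 = (M1 ⊕ M2) ⊕ M1 over the first 7 bytes.
byte 0: (a8 ⊕ 90) ⊕ 55 = 38 ⊕ 55 = 6d
byte 1: (6a ⊕ 39) ⊕ 73 = 53 ⊕ 73 = 20
byte 2: (1c ⊕ a3) ⊕ 65 = bf ⊕ 65 = da
byte 3: (ce ⊕ 16) ⊕ 72 = d8 ⊕ 72 = aa
byte 4: (24 ⊕ 68) ⊕ 3a = 4c ⊕ 3a = 76
byte 5: (57 ⊕ 4c) ⊕ 20 = 1b ⊕ 20 = 3b
byte 6: (64 ⊕ 28) ⊕ 20 = 4c ⊕ 20 = 6c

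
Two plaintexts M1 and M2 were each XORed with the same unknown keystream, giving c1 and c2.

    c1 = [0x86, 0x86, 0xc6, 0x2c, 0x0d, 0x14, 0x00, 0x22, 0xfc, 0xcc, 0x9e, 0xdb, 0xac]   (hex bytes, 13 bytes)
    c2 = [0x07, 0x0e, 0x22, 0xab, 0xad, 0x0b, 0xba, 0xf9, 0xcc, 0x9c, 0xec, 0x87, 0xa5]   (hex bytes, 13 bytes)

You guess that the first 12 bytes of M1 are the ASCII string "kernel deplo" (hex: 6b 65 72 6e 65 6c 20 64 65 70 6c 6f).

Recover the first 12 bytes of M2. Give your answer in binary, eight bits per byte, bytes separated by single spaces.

11101010 11101101 10010110 11101001 11000101 01110011 10011010 10111111 01010101 00100000 00011110 00110011

First, c1 ⊕ c2 = (M1 ⊕ K) ⊕ (M2 ⊕ K) = M1 ⊕ M2, so the key drops out. Then M2 = (M1 ⊕ M2) ⊕ M1 over the first 12 bytes.
byte 0: (86 ⊕ 07) ⊕ 6b = 81 ⊕ 6b = ea
byte 1: (86 ⊕ 0e) ⊕ 65 = 88 ⊕ 65 = ed
byte 2: (c6 ⊕ 22) ⊕ 72 = e4 ⊕ 72 = 96
byte 3: (2c ⊕ ab) ⊕ 6e = 87 ⊕ 6e = e9
byte 4: (0d ⊕ ad) ⊕ 65 = a0 ⊕ 65 = c5
byte 5: (14 ⊕ 0b) ⊕ 6c = 1f ⊕ 6c = 73
byte 6: (00 ⊕ ba) ⊕ 20 = ba ⊕ 20 = 9a
byte 7: (22 ⊕ f9) ⊕ 64 = db ⊕ 64 = bf
byte 8: (fc ⊕ cc) ⊕ 65 = 30 ⊕ 65 = 55
byte 9: (cc ⊕ 9c) ⊕ 70 = 50 ⊕ 70 = 20
byte 10: (9e ⊕ ec) ⊕ 6c = 72 ⊕ 6c = 1e
byte 11: (db ⊕ 87) ⊕ 6f = 5c ⊕ 6f = 33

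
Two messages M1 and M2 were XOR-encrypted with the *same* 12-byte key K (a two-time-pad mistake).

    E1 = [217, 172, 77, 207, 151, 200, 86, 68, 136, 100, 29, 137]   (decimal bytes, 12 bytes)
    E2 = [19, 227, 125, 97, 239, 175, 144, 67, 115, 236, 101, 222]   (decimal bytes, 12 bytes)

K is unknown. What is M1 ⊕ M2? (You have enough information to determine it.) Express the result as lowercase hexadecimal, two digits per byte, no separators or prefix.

ca4f30ae7867c607fb887857

E1 ⊕ E2 = (M1 ⊕ K) ⊕ (M2 ⊕ K) = M1 ⊕ M2 — the shared key cancels under XOR.
d9 xor 13 = ca
ac xor e3 = 4f
4d xor 7d = 30
cf xor 61 = ae
97 xor ef = 78
c8 xor af = 67
56 xor 90 = c6
44 xor 43 = 07
88 xor 73 = fb
64 xor ec = 88
1d xor 65 = 78
89 xor de = 57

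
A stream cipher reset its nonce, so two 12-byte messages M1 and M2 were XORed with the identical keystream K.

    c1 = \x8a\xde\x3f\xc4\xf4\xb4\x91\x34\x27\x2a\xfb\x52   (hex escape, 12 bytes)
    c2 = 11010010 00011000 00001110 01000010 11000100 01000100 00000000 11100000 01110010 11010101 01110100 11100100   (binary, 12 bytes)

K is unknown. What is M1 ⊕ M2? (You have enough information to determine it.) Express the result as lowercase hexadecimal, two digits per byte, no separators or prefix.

58c6318630f091d455ff8fb6

c1 ⊕ c2 = (M1 ⊕ K) ⊕ (M2 ⊕ K) = M1 ⊕ M2 — the shared key cancels under XOR.
10001010 ^ 11010010 = 01011000
11011110 ^ 00011000 = 11000110
00111111 ^ 00001110 = 00110001
11000100 ^ 01000010 = 10000110
11110100 ^ 11000100 = 00110000
10110100 ^ 01000100 = 11110000
10010001 ^ 00000000 = 10010001
00110100 ^ 11100000 = 11010100
00100111 ^ 01110010 = 01010101
00101010 ^ 11010101 = 11111111
11111011 ^ 01110100 = 10001111
01010010 ^ 11100100 = 10110110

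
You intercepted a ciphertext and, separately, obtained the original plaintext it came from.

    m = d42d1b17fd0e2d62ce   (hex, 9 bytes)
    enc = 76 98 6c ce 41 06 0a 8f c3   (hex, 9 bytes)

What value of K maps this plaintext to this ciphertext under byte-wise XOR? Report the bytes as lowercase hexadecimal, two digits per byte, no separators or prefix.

a2b577d9bc0827ed0d

Since enc = m ⊕ K, XORing both sides with m gives K = m ⊕ enc.
212 ⊕ 118 = 162
 45 ⊕ 152 = 181
 27 ⊕ 108 = 119
 23 ⊕ 206 = 217
253 ⊕  65 = 188
 14 ⊕   6 =   8
 45 ⊕  10 =  39
 98 ⊕ 143 = 237
206 ⊕ 195 =  13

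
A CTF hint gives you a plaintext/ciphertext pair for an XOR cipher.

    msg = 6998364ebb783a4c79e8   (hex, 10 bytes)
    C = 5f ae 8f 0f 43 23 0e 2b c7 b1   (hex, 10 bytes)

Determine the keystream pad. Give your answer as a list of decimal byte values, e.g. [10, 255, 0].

[54, 54, 185, 65, 248, 91, 52, 103, 190, 89]

Since C = msg ⊕ pad, XORing both sides with msg gives pad = msg ⊕ C.
byte 0: 69 ^ 5f = 36
byte 1: 98 ^ ae = 36
byte 2: 36 ^ 8f = b9
byte 3: 4e ^ 0f = 41
byte 4: bb ^ 43 = f8
byte 5: 78 ^ 23 = 5b
byte 6: 3a ^ 0e = 34
byte 7: 4c ^ 2b = 67
byte 8: 79 ^ c7 = be
byte 9: e8 ^ b1 = 59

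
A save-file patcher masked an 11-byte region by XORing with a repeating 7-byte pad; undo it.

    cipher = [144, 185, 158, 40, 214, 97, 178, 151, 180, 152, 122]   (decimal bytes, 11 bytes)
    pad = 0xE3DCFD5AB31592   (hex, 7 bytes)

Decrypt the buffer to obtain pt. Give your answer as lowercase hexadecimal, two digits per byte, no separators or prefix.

7365637265742074686520

The 7-byte key repeats, so the effective keystream is e3 dc fd 5a b3 15 92 e3 dc fd 5a.
byte 0: 10010000 ⊕ 11100011 = 01110011
byte 1: 10111001 ⊕ 11011100 = 01100101
byte 2: 10011110 ⊕ 11111101 = 01100011
byte 3: 00101000 ⊕ 01011010 = 01110010
byte 4: 11010110 ⊕ 10110011 = 01100101
byte 5: 01100001 ⊕ 00010101 = 01110100
byte 6: 10110010 ⊕ 10010010 = 00100000
byte 7: 10010111 ⊕ 11100011 = 01110100
byte 8: 10110100 ⊕ 11011100 = 01101000
byte 9: 10011000 ⊕ 11111101 = 01100101
byte 10: 01111010 ⊕ 01011010 = 00100000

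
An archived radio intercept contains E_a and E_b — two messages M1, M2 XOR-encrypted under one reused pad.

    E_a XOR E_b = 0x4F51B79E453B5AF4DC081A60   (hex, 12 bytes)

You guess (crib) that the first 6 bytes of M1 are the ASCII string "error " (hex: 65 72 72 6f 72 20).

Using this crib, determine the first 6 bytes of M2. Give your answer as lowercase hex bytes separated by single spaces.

Since E_a ⊕ E_b = M1 ⊕ M2, XORing with the guessed M1 bytes yields the corresponding M2 bytes: M2 = (E_a ⊕ E_b) ⊕ M1.
byte 0: 01001111 XOR 01100101 = 00101010
byte 1: 01010001 XOR 01110010 = 00100011
byte 2: 10110111 XOR 01110010 = 11000101
byte 3: 10011110 XOR 01101111 = 11110001
byte 4: 01000101 XOR 01110010 = 00110111
byte 5: 00111011 XOR 00100000 = 00011011

2a 23 c5 f1 37 1b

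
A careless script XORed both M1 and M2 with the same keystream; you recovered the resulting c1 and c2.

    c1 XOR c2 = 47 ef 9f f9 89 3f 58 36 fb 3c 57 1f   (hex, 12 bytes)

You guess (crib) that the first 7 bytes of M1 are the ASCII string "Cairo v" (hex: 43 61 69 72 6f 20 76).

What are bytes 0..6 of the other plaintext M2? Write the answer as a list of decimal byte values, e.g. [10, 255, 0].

Since c1 ⊕ c2 = M1 ⊕ M2, XORing with the guessed M1 bytes yields the corresponding M2 bytes: M2 = (c1 ⊕ c2) ⊕ M1.
47 ^ 43 = 04
ef ^ 61 = 8e
9f ^ 69 = f6
f9 ^ 72 = 8b
89 ^ 6f = e6
3f ^ 20 = 1f
58 ^ 76 = 2e

[4, 142, 246, 139, 230, 31, 46]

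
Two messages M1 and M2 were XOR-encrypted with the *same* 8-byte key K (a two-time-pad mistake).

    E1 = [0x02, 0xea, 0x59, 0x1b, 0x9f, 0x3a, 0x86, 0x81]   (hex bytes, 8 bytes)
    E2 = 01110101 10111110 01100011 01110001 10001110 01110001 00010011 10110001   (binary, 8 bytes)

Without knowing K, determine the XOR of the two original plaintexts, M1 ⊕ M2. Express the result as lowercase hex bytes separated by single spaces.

E1 ⊕ E2 = (M1 ⊕ K) ⊕ (M2 ⊕ K) = M1 ⊕ M2 — the shared key cancels under XOR.
02 ^ 75 = 77
ea ^ be = 54
59 ^ 63 = 3a
1b ^ 71 = 6a
9f ^ 8e = 11
3a ^ 71 = 4b
86 ^ 13 = 95
81 ^ b1 = 30

77 54 3a 6a 11 4b 95 30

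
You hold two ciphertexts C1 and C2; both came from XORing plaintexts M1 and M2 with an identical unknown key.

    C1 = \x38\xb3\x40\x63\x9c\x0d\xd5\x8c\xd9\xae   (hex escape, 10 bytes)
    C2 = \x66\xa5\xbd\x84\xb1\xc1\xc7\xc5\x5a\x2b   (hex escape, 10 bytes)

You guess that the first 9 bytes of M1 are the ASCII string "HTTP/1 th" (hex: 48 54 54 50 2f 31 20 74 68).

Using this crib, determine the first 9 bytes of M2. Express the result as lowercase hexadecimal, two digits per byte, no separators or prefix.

First, C1 ⊕ C2 = (M1 ⊕ K) ⊕ (M2 ⊕ K) = M1 ⊕ M2, so the key drops out. Then M2 = (M1 ⊕ M2) ⊕ M1 over the first 9 bytes.
byte 0: (38 ^ 66) ^ 48 = 5e ^ 48 = 16
byte 1: (b3 ^ a5) ^ 54 = 16 ^ 54 = 42
byte 2: (40 ^ bd) ^ 54 = fd ^ 54 = a9
byte 3: (63 ^ 84) ^ 50 = e7 ^ 50 = b7
byte 4: (9c ^ b1) ^ 2f = 2d ^ 2f = 02
byte 5: (0d ^ c1) ^ 31 = cc ^ 31 = fd
byte 6: (d5 ^ c7) ^ 20 = 12 ^ 20 = 32
byte 7: (8c ^ c5) ^ 74 = 49 ^ 74 = 3d
byte 8: (d9 ^ 5a) ^ 68 = 83 ^ 68 = eb

1642a9b702fd323deb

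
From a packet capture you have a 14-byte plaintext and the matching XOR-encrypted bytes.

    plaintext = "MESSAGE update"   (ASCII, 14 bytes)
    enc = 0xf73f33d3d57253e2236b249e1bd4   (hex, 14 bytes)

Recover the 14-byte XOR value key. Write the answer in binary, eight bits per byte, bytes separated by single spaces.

Since enc = plaintext ⊕ key, XORing both sides with plaintext gives key = plaintext ⊕ enc.
01001101 ⊕ 11110111 = 10111010
01000101 ⊕ 00111111 = 01111010
01010011 ⊕ 00110011 = 01100000
01010011 ⊕ 11010011 = 10000000
01000001 ⊕ 11010101 = 10010100
01000111 ⊕ 01110010 = 00110101
01000101 ⊕ 01010011 = 00010110
00100000 ⊕ 11100010 = 11000010
01110101 ⊕ 00100011 = 01010110
01110000 ⊕ 01101011 = 00011011
01100100 ⊕ 00100100 = 01000000
01100001 ⊕ 10011110 = 11111111
01110100 ⊕ 00011011 = 01101111
01100101 ⊕ 11010100 = 10110001

10111010 01111010 01100000 10000000 10010100 00110101 00010110 11000010 01010110 00011011 01000000 11111111 01101111 10110001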